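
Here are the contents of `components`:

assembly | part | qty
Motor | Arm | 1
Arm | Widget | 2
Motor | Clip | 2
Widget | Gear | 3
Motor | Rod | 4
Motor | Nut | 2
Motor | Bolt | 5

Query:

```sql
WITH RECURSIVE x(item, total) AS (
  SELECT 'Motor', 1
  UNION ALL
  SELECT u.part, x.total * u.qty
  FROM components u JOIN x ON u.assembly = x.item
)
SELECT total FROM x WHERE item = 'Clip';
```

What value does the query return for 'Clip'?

Base: (Motor, total=1).
Iteration 1: components of {Motor} -> Arm = 1*1 = 1, Bolt = 1*5 = 5, Clip = 1*2 = 2, Nut = 1*2 = 2, Rod = 1*4 = 4.
Iteration 2: components of {Arm,Bolt,Clip,Nut,Rod} -> Widget = 1*2 = 2.
Iteration 3: components of {Widget} -> Gear = 2*3 = 6.
Iteration 4: no further components; recursion stops.

2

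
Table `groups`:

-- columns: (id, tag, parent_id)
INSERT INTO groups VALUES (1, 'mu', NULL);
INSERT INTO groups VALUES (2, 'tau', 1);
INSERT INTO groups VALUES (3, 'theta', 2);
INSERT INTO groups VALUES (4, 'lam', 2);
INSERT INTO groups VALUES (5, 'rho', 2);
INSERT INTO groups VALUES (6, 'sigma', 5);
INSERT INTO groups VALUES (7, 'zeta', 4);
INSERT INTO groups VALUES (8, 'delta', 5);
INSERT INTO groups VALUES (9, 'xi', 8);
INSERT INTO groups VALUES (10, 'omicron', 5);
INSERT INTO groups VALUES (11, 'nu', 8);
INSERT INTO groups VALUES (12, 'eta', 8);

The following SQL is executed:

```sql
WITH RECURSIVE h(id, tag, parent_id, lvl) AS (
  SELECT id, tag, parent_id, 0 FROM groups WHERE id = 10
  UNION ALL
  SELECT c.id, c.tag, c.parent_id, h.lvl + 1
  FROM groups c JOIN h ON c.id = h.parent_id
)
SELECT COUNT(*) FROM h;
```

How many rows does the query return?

Base: id=10 (omicron), parent_id=5, lvl 0.
Iteration 1: join on id=5 -> rho (id 5, parent_id=2, lvl 1).
Iteration 2: join on id=2 -> tau (id 2, parent_id=1, lvl 2).
Iteration 3: join on id=1 -> mu (id 1, parent_id=NULL, lvl 3).
Iteration 4: parent_id is NULL; no match; recursion stops.
Total rows emitted: 4.

4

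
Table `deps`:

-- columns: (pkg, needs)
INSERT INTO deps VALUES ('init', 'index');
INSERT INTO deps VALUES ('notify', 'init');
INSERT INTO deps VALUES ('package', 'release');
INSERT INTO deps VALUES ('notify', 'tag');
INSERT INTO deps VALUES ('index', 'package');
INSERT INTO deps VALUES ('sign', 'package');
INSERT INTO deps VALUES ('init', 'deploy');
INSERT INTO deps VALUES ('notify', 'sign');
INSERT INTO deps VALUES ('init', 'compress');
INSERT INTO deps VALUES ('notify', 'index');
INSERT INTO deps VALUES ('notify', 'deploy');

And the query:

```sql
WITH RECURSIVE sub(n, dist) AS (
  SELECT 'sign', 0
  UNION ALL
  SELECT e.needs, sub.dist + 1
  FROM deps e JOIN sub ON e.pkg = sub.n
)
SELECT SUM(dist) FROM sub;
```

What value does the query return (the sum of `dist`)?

Base: (sign, dist=0).
Iteration 1: edges from {sign} -> (package, dist=1).
Iteration 2: edges from {package} -> (release, dist=2).
Iteration 3: no outgoing edges from {release}; recursion stops.
SUM(dist) = 0 + 1 + 2 = 3.

3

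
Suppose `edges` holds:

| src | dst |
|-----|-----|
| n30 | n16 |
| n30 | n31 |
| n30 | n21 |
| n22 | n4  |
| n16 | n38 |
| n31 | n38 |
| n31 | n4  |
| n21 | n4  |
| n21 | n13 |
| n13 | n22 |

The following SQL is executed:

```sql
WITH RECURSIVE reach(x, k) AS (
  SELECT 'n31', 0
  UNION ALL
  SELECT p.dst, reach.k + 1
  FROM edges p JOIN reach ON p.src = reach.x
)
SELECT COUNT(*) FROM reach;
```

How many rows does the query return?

Base: (n31, k=0).
Iteration 1: edges from {n31} -> (n38, k=1), (n4, k=1).
Iteration 2: no outgoing edges from {n38,n4}; recursion stops.
Total rows emitted: 3.

3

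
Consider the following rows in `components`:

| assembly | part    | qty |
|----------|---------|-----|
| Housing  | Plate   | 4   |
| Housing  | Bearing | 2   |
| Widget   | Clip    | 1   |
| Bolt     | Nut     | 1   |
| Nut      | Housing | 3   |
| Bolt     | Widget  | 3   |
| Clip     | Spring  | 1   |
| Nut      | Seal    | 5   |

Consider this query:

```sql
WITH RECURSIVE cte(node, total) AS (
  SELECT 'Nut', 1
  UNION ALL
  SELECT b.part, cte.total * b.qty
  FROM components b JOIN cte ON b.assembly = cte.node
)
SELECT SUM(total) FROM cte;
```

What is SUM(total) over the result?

27

Base: (Nut, total=1).
Iteration 1: components of {Nut} -> Housing = 1*3 = 3, Seal = 1*5 = 5.
Iteration 2: components of {Housing,Seal} -> Bearing = 3*2 = 6, Plate = 3*4 = 12.
Iteration 3: no further components; recursion stops.
SUM(total) = 1 + 5 + 3 + 12 + 6 = 27.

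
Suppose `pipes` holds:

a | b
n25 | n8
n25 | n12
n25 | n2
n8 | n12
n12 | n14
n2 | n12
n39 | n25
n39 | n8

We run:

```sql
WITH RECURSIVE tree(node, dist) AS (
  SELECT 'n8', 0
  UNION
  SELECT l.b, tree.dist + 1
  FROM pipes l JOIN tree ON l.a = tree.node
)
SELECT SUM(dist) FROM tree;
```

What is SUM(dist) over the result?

3

Base: (n8, dist=0).
Iteration 1: edges from {n8} -> (n12, dist=1).
Iteration 2: edges from {n12} -> (n14, dist=2).
Iteration 3: no outgoing edges from {n14}; recursion stops.
SUM(dist) = 0 + 1 + 2 = 3.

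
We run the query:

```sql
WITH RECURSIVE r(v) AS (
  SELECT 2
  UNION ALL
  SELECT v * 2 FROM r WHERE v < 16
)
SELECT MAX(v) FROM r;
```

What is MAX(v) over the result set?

16

Base: v=2.
Iteration 1: 2 < 16 holds -> v = 2 * 2 = 4.
Iteration 2: 4 < 16 holds -> v = 4 * 2 = 8.
Iteration 3: 8 < 16 holds -> v = 8 * 2 = 16.
Iteration 4: 16 < 16 fails; recursion stops.
v values: 2, 4, 8, 16; the maximum is 16.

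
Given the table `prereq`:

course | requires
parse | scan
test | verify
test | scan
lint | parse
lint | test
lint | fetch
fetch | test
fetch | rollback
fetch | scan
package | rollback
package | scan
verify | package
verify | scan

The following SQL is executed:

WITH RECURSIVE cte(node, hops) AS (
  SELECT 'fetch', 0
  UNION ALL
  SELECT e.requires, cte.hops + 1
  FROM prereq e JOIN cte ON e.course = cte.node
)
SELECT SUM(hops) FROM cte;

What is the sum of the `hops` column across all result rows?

Base: (fetch, hops=0).
Iteration 1: edges from {fetch} -> (rollback, hops=1), (scan, hops=1), (test, hops=1).
Iteration 2: edges from {rollback,scan,test} -> (scan, hops=2), (verify, hops=2).
Iteration 3: edges from {scan,verify} -> (package, hops=3), (scan, hops=3).
Iteration 4: edges from {package,scan} -> (rollback, hops=4), (scan, hops=4).
Iteration 5: no outgoing edges from {rollback,scan}; recursion stops.
SUM(hops) = 0 + 1 + 1 + 1 + 2 + 2 + 3 + 3 + 4 + 4 = 21.

21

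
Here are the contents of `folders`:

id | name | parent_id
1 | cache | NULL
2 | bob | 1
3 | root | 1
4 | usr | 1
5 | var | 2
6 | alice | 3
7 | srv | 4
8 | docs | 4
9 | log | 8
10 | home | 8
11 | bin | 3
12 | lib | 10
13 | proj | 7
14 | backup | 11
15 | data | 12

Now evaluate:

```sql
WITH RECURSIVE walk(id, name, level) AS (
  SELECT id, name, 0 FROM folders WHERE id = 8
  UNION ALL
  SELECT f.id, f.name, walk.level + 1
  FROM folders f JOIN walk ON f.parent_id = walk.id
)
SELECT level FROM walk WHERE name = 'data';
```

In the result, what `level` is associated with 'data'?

3

Base: id=8 (docs) at level 0.
Iteration 1: rows with parent_id in {8} -> log (id 9, level 1), home (id 10, level 1).
Iteration 2: rows with parent_id in {9,10} -> lib (id 12, level 2).
Iteration 3: rows with parent_id in {12} -> data (id 15, level 3).
Iteration 4: no rows with parent_id in {15}; recursion stops.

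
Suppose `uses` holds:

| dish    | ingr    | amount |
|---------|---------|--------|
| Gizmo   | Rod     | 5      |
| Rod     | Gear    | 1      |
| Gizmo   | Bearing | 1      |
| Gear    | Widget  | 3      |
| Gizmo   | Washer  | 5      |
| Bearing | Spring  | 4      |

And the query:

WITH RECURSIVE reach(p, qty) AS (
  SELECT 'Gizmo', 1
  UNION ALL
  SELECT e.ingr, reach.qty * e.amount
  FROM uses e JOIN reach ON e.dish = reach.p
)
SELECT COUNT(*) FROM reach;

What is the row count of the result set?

7

Base: (Gizmo, qty=1).
Iteration 1: components of {Gizmo} -> Bearing = 1*1 = 1, Rod = 1*5 = 5, Washer = 1*5 = 5.
Iteration 2: components of {Bearing,Rod,Washer} -> Gear = 5*1 = 5, Spring = 1*4 = 4.
Iteration 3: components of {Gear,Spring} -> Widget = 5*3 = 15.
Iteration 4: no further components; recursion stops.
Total rows emitted: 7.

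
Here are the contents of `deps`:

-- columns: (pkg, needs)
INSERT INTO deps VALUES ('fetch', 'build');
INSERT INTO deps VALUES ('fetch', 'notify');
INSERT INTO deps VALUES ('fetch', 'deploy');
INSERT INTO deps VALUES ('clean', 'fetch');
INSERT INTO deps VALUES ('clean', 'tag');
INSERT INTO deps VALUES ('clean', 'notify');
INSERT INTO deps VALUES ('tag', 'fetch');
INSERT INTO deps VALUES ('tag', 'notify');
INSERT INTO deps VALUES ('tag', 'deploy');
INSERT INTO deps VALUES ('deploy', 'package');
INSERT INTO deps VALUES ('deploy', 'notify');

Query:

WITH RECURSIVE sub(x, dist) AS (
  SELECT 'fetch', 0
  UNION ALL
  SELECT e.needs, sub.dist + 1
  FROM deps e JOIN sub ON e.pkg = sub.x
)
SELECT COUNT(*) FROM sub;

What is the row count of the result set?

Base: (fetch, dist=0).
Iteration 1: edges from {fetch} -> (build, dist=1), (deploy, dist=1), (notify, dist=1).
Iteration 2: edges from {build,deploy,notify} -> (notify, dist=2), (package, dist=2).
Iteration 3: no outgoing edges from {notify,package}; recursion stops.
Total rows emitted: 6.

6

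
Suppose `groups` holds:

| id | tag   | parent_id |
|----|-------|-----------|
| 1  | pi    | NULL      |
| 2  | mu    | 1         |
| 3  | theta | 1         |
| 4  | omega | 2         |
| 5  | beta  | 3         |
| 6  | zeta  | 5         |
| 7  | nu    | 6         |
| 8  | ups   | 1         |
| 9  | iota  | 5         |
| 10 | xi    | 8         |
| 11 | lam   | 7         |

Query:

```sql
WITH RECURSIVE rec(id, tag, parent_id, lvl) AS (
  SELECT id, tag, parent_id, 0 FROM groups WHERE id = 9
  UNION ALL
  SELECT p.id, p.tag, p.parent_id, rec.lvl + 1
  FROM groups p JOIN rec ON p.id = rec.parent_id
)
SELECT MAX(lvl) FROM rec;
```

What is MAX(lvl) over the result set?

3

Base: id=9 (iota), parent_id=5, lvl 0.
Iteration 1: join on id=5 -> beta (id 5, parent_id=3, lvl 1).
Iteration 2: join on id=3 -> theta (id 3, parent_id=1, lvl 2).
Iteration 3: join on id=1 -> pi (id 1, parent_id=NULL, lvl 3).
Iteration 4: parent_id is NULL; no match; recursion stops.
lvl values: 0, 1, 2, 3; the maximum is 3.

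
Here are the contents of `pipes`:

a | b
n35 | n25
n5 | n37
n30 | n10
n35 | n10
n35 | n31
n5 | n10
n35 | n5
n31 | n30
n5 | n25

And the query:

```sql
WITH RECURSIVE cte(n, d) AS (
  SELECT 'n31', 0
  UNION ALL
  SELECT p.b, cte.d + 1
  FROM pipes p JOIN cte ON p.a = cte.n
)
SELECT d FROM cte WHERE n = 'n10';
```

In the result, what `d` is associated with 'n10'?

Base: (n31, d=0).
Iteration 1: edges from {n31} -> (n30, d=1).
Iteration 2: edges from {n30} -> (n10, d=2).
Iteration 3: no outgoing edges from {n10}; recursion stops.

2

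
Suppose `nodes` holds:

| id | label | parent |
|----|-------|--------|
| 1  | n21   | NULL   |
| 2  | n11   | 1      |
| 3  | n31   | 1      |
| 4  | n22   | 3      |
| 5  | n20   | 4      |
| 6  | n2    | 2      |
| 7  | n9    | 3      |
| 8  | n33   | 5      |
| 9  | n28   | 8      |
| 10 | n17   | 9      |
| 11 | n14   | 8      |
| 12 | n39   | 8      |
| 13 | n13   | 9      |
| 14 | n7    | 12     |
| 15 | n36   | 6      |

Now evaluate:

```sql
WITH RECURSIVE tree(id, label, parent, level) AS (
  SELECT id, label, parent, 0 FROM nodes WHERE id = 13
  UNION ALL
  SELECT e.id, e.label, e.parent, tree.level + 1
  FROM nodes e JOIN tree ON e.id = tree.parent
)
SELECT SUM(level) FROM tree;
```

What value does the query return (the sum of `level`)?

21

Base: id=13 (n13), parent=9, level 0.
Iteration 1: join on id=9 -> n28 (id 9, parent=8, level 1).
Iteration 2: join on id=8 -> n33 (id 8, parent=5, level 2).
Iteration 3: join on id=5 -> n20 (id 5, parent=4, level 3).
Iteration 4: join on id=4 -> n22 (id 4, parent=3, level 4).
Iteration 5: join on id=3 -> n31 (id 3, parent=1, level 5).
Iteration 6: join on id=1 -> n21 (id 1, parent=NULL, level 6).
Iteration 7: parent is NULL; no match; recursion stops.
SUM(level) = 0 + 1 + 2 + 3 + 4 + 5 + 6 = 21.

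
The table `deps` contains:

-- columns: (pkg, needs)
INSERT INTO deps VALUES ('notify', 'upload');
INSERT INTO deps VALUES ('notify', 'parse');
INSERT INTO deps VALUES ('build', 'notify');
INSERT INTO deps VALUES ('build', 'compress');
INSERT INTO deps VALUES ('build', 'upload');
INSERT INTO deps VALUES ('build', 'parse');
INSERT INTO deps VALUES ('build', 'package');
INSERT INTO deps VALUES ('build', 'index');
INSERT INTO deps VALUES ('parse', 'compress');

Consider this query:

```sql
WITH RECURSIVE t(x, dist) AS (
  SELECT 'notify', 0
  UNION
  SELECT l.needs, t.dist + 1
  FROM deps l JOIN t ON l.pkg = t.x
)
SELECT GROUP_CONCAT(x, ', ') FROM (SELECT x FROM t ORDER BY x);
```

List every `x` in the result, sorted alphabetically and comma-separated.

compress, notify, parse, upload

Base: (notify, dist=0).
Iteration 1: edges from {notify} -> (parse, dist=1), (upload, dist=1).
Iteration 2: edges from {parse,upload} -> (compress, dist=2).
Iteration 3: no outgoing edges from {compress}; recursion stops.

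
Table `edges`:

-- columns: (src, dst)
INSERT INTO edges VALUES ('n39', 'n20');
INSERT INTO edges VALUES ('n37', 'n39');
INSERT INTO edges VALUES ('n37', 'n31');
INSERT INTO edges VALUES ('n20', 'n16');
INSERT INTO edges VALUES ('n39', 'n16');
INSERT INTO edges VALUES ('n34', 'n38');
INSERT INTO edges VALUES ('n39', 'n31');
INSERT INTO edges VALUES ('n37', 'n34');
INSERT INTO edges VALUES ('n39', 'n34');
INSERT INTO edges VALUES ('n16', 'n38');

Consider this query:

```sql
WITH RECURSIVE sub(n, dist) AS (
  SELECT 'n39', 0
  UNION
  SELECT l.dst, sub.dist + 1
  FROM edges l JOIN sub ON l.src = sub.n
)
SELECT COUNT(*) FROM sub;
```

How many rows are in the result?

Base: (n39, dist=0).
Iteration 1: edges from {n39} -> (n16, dist=1), (n20, dist=1), (n31, dist=1), (n34, dist=1).
Iteration 2: edges from {n16,n20,n31,n34} -> (n16, dist=2), (n38, dist=2). [UNION drops 1 duplicate row(s)]
Iteration 3: edges from {n16,n38} -> (n38, dist=3).
Iteration 4: no outgoing edges from {n38}; recursion stops.
Total rows emitted: 8.

8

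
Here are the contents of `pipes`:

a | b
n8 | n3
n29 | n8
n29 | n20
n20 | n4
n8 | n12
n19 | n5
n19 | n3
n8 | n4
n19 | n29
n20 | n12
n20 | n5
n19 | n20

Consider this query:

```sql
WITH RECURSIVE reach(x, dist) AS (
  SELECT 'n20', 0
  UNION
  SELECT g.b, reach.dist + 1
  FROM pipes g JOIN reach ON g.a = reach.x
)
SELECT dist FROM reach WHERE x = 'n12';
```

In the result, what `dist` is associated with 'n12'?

Base: (n20, dist=0).
Iteration 1: edges from {n20} -> (n12, dist=1), (n4, dist=1), (n5, dist=1).
Iteration 2: no outgoing edges from {n12,n4,n5}; recursion stops.

1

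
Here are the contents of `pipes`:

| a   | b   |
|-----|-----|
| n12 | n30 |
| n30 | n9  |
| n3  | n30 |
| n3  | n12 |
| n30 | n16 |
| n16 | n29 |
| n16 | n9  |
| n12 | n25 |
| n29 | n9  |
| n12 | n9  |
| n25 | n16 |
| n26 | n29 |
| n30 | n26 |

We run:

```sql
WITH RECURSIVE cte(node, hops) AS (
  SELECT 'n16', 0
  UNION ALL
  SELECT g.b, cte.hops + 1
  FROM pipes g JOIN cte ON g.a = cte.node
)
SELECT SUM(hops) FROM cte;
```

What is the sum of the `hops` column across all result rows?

Base: (n16, hops=0).
Iteration 1: edges from {n16} -> (n29, hops=1), (n9, hops=1).
Iteration 2: edges from {n29,n9} -> (n9, hops=2).
Iteration 3: no outgoing edges from {n9}; recursion stops.
SUM(hops) = 0 + 1 + 1 + 2 = 4.

4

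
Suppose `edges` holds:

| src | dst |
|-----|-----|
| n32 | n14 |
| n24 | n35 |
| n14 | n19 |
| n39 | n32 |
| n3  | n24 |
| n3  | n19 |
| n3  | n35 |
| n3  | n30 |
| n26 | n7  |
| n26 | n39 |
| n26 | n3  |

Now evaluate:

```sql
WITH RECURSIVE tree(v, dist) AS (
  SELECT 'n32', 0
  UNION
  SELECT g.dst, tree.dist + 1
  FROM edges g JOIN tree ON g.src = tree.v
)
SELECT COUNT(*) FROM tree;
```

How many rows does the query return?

3

Base: (n32, dist=0).
Iteration 1: edges from {n32} -> (n14, dist=1).
Iteration 2: edges from {n14} -> (n19, dist=2).
Iteration 3: no outgoing edges from {n19}; recursion stops.
Total rows emitted: 3.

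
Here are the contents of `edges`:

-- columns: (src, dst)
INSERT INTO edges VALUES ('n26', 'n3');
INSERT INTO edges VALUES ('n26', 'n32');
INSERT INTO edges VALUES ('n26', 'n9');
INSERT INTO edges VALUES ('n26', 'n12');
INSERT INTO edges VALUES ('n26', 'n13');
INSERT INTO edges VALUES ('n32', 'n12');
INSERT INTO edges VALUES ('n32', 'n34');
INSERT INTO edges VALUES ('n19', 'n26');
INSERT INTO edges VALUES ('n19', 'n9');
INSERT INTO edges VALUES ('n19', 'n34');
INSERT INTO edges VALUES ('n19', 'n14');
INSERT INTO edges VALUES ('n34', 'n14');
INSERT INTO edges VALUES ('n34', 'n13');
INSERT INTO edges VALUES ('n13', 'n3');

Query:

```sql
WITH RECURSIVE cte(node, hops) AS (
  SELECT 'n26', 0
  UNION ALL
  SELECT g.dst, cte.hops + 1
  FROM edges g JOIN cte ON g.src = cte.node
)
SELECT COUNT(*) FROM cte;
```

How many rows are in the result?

12

Base: (n26, hops=0).
Iteration 1: edges from {n26} -> (n12, hops=1), (n13, hops=1), (n3, hops=1), (n32, hops=1), (n9, hops=1).
Iteration 2: edges from {n12,n13,n3,n32,n9} -> (n12, hops=2), (n3, hops=2), (n34, hops=2).
Iteration 3: edges from {n12,n3,n34} -> (n13, hops=3), (n14, hops=3).
Iteration 4: edges from {n13,n14} -> (n3, hops=4).
Iteration 5: no outgoing edges from {n3}; recursion stops.
Total rows emitted: 12.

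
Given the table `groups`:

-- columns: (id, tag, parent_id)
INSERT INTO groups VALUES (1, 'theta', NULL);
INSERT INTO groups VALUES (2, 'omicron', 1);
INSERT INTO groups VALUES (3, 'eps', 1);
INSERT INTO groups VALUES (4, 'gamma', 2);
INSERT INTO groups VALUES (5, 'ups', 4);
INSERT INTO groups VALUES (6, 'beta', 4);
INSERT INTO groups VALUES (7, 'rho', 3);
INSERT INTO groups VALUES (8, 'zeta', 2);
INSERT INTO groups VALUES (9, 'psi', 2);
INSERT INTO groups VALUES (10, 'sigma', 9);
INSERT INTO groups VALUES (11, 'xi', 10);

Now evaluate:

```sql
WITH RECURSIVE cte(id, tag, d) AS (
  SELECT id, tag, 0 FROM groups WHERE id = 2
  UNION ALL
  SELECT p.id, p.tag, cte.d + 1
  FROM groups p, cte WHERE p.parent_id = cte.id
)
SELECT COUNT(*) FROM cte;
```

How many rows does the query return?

Base: id=2 (omicron) at d 0.
Iteration 1: rows with parent_id in {2} -> gamma (id 4, d 1), zeta (id 8, d 1), psi (id 9, d 1).
Iteration 2: rows with parent_id in {4,8,9} -> ups (id 5, d 2), beta (id 6, d 2), sigma (id 10, d 2).
Iteration 3: rows with parent_id in {5,6,10} -> xi (id 11, d 3).
Iteration 4: no rows with parent_id in {11}; recursion stops.
Total rows emitted: 8.

8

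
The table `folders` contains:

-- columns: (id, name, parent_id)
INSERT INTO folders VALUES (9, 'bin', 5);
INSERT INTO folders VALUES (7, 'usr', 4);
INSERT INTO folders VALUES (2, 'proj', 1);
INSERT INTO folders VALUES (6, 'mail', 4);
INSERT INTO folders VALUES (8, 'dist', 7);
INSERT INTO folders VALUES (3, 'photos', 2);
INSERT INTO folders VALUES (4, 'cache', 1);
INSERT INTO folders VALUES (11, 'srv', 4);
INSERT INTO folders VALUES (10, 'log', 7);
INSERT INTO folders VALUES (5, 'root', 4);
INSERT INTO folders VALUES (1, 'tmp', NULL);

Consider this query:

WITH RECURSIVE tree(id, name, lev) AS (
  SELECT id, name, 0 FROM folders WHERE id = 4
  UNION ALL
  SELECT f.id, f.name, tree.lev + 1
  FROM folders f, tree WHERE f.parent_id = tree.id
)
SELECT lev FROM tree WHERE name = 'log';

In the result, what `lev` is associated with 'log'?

2

Base: id=4 (cache) at lev 0.
Iteration 1: rows with parent_id in {4} -> root (id 5, lev 1), mail (id 6, lev 1), usr (id 7, lev 1), srv (id 11, lev 1).
Iteration 2: rows with parent_id in {5,6,7,11} -> dist (id 8, lev 2), bin (id 9, lev 2), log (id 10, lev 2).
Iteration 3: no rows with parent_id in {8,9,10}; recursion stops.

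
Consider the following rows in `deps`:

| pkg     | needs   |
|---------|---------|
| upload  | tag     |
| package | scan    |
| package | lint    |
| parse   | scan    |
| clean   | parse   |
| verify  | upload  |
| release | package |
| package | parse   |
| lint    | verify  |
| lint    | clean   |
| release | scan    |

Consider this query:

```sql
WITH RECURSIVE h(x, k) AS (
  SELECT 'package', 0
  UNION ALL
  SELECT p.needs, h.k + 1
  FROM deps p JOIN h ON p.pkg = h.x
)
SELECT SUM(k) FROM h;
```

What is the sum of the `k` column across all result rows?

23

Base: (package, k=0).
Iteration 1: edges from {package} -> (lint, k=1), (parse, k=1), (scan, k=1).
Iteration 2: edges from {lint,parse,scan} -> (clean, k=2), (scan, k=2), (verify, k=2).
Iteration 3: edges from {clean,scan,verify} -> (parse, k=3), (upload, k=3).
Iteration 4: edges from {parse,upload} -> (scan, k=4), (tag, k=4).
Iteration 5: no outgoing edges from {scan,tag}; recursion stops.
SUM(k) = 0 + 1 + 1 + 1 + 2 + 2 + 2 + 3 + 3 + 4 + 4 = 23.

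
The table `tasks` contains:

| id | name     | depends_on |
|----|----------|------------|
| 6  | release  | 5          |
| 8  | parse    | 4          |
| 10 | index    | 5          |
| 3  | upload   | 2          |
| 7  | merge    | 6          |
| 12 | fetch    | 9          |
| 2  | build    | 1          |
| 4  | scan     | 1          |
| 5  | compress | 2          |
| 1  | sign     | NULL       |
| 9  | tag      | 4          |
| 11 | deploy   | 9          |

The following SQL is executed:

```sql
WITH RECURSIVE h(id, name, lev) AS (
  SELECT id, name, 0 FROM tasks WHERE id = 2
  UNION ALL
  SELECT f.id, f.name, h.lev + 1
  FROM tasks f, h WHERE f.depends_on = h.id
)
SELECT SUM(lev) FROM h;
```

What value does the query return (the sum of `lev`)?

9

Base: id=2 (build) at lev 0.
Iteration 1: rows with depends_on in {2} -> upload (id 3, lev 1), compress (id 5, lev 1).
Iteration 2: rows with depends_on in {3,5} -> release (id 6, lev 2), index (id 10, lev 2).
Iteration 3: rows with depends_on in {6,10} -> merge (id 7, lev 3).
Iteration 4: no rows with depends_on in {7}; recursion stops.
SUM(lev) = 0 + 1 + 1 + 2 + 2 + 3 = 9.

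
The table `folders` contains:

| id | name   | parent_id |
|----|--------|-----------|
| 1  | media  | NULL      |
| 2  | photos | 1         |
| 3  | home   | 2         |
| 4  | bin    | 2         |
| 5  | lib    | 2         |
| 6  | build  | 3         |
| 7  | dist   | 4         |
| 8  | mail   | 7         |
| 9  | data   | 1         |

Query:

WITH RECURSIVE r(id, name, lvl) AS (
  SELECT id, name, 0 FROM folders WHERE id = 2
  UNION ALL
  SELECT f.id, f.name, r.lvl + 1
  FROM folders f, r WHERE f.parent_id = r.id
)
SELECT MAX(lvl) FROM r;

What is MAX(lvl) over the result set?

3

Base: id=2 (photos) at lvl 0.
Iteration 1: rows with parent_id in {2} -> home (id 3, lvl 1), bin (id 4, lvl 1), lib (id 5, lvl 1).
Iteration 2: rows with parent_id in {3,4,5} -> build (id 6, lvl 2), dist (id 7, lvl 2).
Iteration 3: rows with parent_id in {6,7} -> mail (id 8, lvl 3).
Iteration 4: no rows with parent_id in {8}; recursion stops.
lvl values: 0, 1, 1, 1, 2, 2, 3; the maximum is 3.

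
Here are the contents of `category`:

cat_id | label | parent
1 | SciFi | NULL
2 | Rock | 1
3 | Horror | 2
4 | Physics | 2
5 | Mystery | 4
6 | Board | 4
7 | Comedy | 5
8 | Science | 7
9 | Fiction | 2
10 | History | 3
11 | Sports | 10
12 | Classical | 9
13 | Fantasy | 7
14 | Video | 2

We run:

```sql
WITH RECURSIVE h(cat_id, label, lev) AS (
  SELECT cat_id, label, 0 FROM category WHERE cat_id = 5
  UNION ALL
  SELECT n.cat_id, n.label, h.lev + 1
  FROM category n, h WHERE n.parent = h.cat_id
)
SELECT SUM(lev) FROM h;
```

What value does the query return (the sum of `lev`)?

Base: cat_id=5 (Mystery) at lev 0.
Iteration 1: rows with parent in {5} -> Comedy (id 7, lev 1).
Iteration 2: rows with parent in {7} -> Science (id 8, lev 2), Fantasy (id 13, lev 2).
Iteration 3: no rows with parent in {8,13}; recursion stops.
SUM(lev) = 0 + 1 + 2 + 2 = 5.

5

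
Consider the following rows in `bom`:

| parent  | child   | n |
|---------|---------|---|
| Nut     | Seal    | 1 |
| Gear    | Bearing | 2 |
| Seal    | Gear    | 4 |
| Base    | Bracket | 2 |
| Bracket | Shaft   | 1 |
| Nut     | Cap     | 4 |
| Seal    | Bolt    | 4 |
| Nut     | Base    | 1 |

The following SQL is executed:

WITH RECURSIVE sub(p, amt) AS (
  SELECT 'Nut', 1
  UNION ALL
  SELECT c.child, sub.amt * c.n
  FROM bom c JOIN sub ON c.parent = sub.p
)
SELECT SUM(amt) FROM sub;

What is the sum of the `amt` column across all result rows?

Base: (Nut, amt=1).
Iteration 1: components of {Nut} -> Base = 1*1 = 1, Cap = 1*4 = 4, Seal = 1*1 = 1.
Iteration 2: components of {Base,Cap,Seal} -> Bolt = 1*4 = 4, Bracket = 1*2 = 2, Gear = 1*4 = 4.
Iteration 3: components of {Bolt,Bracket,Gear} -> Bearing = 4*2 = 8, Shaft = 2*1 = 2.
Iteration 4: no further components; recursion stops.
SUM(amt) = 1 + 1 + 1 + 4 + 2 + 4 + 4 + 2 + 8 = 27.

27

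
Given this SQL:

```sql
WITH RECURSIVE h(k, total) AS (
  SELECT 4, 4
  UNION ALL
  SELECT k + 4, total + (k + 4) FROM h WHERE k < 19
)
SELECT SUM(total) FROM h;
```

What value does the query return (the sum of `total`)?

Base: k=4, total=4.
Iteration 1: 4 < 19 holds -> k = 4 + 4 = 8, total = 4 + 8 = 12.
Iteration 2: 8 < 19 holds -> k = 8 + 4 = 12, total = 12 + 12 = 24.
Iteration 3: 12 < 19 holds -> k = 12 + 4 = 16, total = 24 + 16 = 40.
Iteration 4: 16 < 19 holds -> k = 16 + 4 = 20, total = 40 + 20 = 60.
Iteration 5: 20 < 19 fails; recursion stops.
SUM(total) = 4 + 12 + 24 + 40 + 60 = 140.

140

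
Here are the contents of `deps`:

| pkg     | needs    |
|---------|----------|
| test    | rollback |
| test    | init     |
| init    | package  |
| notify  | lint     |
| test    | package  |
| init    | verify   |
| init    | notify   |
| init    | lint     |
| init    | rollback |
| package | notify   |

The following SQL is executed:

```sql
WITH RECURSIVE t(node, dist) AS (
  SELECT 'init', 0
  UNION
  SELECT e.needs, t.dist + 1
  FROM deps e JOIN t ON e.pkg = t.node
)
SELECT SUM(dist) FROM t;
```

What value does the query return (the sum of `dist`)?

12

Base: (init, dist=0).
Iteration 1: edges from {init} -> (lint, dist=1), (notify, dist=1), (package, dist=1), (rollback, dist=1), (verify, dist=1).
Iteration 2: edges from {lint,notify,package,rollback,verify} -> (lint, dist=2), (notify, dist=2).
Iteration 3: edges from {lint,notify} -> (lint, dist=3).
Iteration 4: no outgoing edges from {lint}; recursion stops.
SUM(dist) = 0 + 1 + 1 + 1 + 1 + 1 + 2 + 2 + 3 = 12.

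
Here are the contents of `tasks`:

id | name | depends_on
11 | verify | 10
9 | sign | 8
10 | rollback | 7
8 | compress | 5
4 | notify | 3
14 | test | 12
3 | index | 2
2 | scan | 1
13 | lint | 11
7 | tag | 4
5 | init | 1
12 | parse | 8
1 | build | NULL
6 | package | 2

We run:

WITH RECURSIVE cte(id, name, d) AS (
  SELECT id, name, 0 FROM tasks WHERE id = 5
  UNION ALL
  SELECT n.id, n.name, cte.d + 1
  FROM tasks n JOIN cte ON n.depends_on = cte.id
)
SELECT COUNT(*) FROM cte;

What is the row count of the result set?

Base: id=5 (init) at d 0.
Iteration 1: rows with depends_on in {5} -> compress (id 8, d 1).
Iteration 2: rows with depends_on in {8} -> sign (id 9, d 2), parse (id 12, d 2).
Iteration 3: rows with depends_on in {9,12} -> test (id 14, d 3).
Iteration 4: no rows with depends_on in {14}; recursion stops.
Total rows emitted: 5.

5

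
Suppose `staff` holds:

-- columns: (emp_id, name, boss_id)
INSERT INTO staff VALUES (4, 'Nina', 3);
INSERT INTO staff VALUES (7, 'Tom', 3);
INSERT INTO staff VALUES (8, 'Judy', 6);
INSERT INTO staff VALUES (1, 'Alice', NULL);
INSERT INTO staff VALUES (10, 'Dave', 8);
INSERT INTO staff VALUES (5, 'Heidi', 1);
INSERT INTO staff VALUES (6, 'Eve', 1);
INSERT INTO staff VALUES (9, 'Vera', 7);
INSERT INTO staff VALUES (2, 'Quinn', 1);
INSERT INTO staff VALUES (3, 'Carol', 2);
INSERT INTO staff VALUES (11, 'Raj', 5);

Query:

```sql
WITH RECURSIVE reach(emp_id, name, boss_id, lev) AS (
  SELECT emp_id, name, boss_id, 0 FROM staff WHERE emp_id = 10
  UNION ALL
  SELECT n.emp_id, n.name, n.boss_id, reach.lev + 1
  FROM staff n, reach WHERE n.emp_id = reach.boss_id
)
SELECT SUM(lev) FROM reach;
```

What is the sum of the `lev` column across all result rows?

6

Base: emp_id=10 (Dave), boss_id=8, lev 0.
Iteration 1: join on emp_id=8 -> Judy (id 8, boss_id=6, lev 1).
Iteration 2: join on emp_id=6 -> Eve (id 6, boss_id=1, lev 2).
Iteration 3: join on emp_id=1 -> Alice (id 1, boss_id=NULL, lev 3).
Iteration 4: boss_id is NULL; no match; recursion stops.
SUM(lev) = 0 + 1 + 2 + 3 = 6.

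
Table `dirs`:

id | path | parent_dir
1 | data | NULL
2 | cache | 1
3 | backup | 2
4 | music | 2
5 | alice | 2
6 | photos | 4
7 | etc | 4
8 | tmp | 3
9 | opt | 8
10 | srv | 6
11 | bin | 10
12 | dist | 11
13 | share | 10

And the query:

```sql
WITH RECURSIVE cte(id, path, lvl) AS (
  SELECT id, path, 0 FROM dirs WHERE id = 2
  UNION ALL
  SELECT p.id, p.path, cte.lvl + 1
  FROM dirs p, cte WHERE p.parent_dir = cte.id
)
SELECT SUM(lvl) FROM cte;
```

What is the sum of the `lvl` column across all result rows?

28

Base: id=2 (cache) at lvl 0.
Iteration 1: rows with parent_dir in {2} -> backup (id 3, lvl 1), music (id 4, lvl 1), alice (id 5, lvl 1).
Iteration 2: rows with parent_dir in {3,4,5} -> photos (id 6, lvl 2), etc (id 7, lvl 2), tmp (id 8, lvl 2).
Iteration 3: rows with parent_dir in {6,7,8} -> opt (id 9, lvl 3), srv (id 10, lvl 3).
Iteration 4: rows with parent_dir in {9,10} -> bin (id 11, lvl 4), share (id 13, lvl 4).
Iteration 5: rows with parent_dir in {11,13} -> dist (id 12, lvl 5).
Iteration 6: no rows with parent_dir in {12}; recursion stops.
SUM(lvl) = 0 + 1 + 1 + 1 + 2 + 2 + 2 + 3 + 3 + 4 + 4 + 5 = 28.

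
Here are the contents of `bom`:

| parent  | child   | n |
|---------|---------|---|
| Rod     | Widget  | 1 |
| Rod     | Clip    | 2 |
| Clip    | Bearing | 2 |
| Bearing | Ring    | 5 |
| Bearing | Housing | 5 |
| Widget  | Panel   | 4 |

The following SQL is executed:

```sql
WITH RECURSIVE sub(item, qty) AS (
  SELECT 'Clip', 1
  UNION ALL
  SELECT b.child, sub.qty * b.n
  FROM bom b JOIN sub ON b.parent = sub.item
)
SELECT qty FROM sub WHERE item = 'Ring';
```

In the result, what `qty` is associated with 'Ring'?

Base: (Clip, qty=1).
Iteration 1: components of {Clip} -> Bearing = 1*2 = 2.
Iteration 2: components of {Bearing} -> Housing = 2*5 = 10, Ring = 2*5 = 10.
Iteration 3: no further components; recursion stops.

10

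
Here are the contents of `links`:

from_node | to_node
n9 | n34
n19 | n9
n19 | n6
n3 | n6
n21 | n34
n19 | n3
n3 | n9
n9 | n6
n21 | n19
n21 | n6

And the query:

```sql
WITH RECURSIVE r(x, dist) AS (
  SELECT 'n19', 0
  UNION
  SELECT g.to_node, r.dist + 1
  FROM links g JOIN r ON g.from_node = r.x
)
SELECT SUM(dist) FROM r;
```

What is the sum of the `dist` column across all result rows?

Base: (n19, dist=0).
Iteration 1: edges from {n19} -> (n3, dist=1), (n6, dist=1), (n9, dist=1).
Iteration 2: edges from {n3,n6,n9} -> (n34, dist=2), (n6, dist=2), (n9, dist=2). [UNION drops 1 duplicate row(s)]
Iteration 3: edges from {n34,n6,n9} -> (n34, dist=3), (n6, dist=3).
Iteration 4: no outgoing edges from {n34,n6}; recursion stops.
SUM(dist) = 0 + 1 + 1 + 1 + 2 + 2 + 2 + 3 + 3 = 15.

15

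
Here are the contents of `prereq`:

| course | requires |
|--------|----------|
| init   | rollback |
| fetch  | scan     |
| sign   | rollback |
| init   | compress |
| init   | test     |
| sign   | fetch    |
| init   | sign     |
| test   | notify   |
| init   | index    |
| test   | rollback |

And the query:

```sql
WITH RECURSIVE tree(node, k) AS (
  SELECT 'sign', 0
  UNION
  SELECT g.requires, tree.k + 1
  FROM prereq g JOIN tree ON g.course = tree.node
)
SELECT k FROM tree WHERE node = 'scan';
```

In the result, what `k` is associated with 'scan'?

Base: (sign, k=0).
Iteration 1: edges from {sign} -> (fetch, k=1), (rollback, k=1).
Iteration 2: edges from {fetch,rollback} -> (scan, k=2).
Iteration 3: no outgoing edges from {scan}; recursion stops.

2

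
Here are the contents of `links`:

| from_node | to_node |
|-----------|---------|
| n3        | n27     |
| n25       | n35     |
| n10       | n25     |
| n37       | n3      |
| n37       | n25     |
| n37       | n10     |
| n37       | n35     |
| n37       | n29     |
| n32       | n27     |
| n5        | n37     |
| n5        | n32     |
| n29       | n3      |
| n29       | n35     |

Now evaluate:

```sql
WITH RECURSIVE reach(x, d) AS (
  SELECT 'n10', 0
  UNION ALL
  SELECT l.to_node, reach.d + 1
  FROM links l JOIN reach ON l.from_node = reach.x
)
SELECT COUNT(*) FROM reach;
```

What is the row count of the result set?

3

Base: (n10, d=0).
Iteration 1: edges from {n10} -> (n25, d=1).
Iteration 2: edges from {n25} -> (n35, d=2).
Iteration 3: no outgoing edges from {n35}; recursion stops.
Total rows emitted: 3.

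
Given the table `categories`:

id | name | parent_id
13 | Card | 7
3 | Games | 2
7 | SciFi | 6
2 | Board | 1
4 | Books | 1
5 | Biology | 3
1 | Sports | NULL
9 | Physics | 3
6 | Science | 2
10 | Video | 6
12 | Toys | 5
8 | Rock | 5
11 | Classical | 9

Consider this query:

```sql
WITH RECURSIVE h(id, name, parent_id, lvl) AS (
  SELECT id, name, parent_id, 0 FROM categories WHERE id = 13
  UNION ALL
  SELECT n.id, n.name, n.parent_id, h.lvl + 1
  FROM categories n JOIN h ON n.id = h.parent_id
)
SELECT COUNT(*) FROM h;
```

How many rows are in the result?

Base: id=13 (Card), parent_id=7, lvl 0.
Iteration 1: join on id=7 -> SciFi (id 7, parent_id=6, lvl 1).
Iteration 2: join on id=6 -> Science (id 6, parent_id=2, lvl 2).
Iteration 3: join on id=2 -> Board (id 2, parent_id=1, lvl 3).
Iteration 4: join on id=1 -> Sports (id 1, parent_id=NULL, lvl 4).
Iteration 5: parent_id is NULL; no match; recursion stops.
Total rows emitted: 5.

5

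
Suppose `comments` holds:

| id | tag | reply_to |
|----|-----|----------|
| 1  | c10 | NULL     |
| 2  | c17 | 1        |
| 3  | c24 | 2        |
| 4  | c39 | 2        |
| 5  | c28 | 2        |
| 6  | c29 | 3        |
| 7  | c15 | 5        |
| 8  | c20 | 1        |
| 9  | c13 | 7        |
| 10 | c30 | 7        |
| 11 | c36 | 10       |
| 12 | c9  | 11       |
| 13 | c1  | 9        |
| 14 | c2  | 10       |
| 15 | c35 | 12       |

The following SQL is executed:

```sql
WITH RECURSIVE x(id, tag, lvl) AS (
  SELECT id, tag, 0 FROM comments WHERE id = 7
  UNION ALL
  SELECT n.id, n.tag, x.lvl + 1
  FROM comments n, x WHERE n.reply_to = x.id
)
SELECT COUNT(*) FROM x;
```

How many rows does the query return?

Base: id=7 (c15) at lvl 0.
Iteration 1: rows with reply_to in {7} -> c13 (id 9, lvl 1), c30 (id 10, lvl 1).
Iteration 2: rows with reply_to in {9,10} -> c36 (id 11, lvl 2), c1 (id 13, lvl 2), c2 (id 14, lvl 2).
Iteration 3: rows with reply_to in {11,13,14} -> c9 (id 12, lvl 3).
Iteration 4: rows with reply_to in {12} -> c35 (id 15, lvl 4).
Iteration 5: no rows with reply_to in {15}; recursion stops.
Total rows emitted: 8.

8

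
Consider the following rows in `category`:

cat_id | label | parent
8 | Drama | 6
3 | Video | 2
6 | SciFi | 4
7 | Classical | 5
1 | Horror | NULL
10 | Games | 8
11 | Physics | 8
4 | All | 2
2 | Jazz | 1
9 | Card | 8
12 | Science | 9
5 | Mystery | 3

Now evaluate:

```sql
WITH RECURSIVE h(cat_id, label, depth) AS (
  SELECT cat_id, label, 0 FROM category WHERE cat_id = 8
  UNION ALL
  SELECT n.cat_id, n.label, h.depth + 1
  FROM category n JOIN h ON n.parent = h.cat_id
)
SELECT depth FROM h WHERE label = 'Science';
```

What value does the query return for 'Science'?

2

Base: cat_id=8 (Drama) at depth 0.
Iteration 1: rows with parent in {8} -> Card (id 9, depth 1), Games (id 10, depth 1), Physics (id 11, depth 1).
Iteration 2: rows with parent in {9,10,11} -> Science (id 12, depth 2).
Iteration 3: no rows with parent in {12}; recursion stops.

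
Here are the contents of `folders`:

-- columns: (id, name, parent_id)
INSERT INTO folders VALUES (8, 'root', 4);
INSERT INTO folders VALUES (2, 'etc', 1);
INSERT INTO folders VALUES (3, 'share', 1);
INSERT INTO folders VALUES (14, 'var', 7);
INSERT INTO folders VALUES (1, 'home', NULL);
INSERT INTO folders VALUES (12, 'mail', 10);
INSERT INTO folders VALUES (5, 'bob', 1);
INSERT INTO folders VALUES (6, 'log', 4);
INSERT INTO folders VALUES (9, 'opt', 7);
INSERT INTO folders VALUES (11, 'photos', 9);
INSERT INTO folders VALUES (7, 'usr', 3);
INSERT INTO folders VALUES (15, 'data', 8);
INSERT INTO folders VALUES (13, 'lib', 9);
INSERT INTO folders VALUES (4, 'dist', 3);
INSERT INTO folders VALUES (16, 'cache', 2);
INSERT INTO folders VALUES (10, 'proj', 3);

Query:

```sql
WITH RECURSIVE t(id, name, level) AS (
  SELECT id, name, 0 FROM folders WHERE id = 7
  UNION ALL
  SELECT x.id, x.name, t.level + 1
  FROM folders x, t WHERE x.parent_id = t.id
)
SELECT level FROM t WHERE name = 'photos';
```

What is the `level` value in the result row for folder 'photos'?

Base: id=7 (usr) at level 0.
Iteration 1: rows with parent_id in {7} -> opt (id 9, level 1), var (id 14, level 1).
Iteration 2: rows with parent_id in {9,14} -> photos (id 11, level 2), lib (id 13, level 2).
Iteration 3: no rows with parent_id in {11,13}; recursion stops.

2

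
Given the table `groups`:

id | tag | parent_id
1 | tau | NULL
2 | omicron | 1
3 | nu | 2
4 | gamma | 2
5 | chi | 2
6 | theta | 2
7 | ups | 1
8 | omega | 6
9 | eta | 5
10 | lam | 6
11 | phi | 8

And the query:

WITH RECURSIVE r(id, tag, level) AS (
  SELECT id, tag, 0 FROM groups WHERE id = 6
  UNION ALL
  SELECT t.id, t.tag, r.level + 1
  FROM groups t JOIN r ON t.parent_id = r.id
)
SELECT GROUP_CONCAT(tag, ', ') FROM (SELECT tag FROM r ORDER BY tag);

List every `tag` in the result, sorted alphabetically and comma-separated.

Base: id=6 (theta) at level 0.
Iteration 1: rows with parent_id in {6} -> omega (id 8, level 1), lam (id 10, level 1).
Iteration 2: rows with parent_id in {8,10} -> phi (id 11, level 2).
Iteration 3: no rows with parent_id in {11}; recursion stops.

lam, omega, phi, theta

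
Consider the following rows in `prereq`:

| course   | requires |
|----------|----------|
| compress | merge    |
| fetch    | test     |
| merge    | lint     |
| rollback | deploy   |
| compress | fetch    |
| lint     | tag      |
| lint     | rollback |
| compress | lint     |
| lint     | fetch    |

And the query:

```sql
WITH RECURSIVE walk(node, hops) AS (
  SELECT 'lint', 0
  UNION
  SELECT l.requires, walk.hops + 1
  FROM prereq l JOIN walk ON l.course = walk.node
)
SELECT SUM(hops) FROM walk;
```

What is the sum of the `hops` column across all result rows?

7

Base: (lint, hops=0).
Iteration 1: edges from {lint} -> (fetch, hops=1), (rollback, hops=1), (tag, hops=1).
Iteration 2: edges from {fetch,rollback,tag} -> (deploy, hops=2), (test, hops=2).
Iteration 3: no outgoing edges from {deploy,test}; recursion stops.
SUM(hops) = 0 + 1 + 1 + 1 + 2 + 2 = 7.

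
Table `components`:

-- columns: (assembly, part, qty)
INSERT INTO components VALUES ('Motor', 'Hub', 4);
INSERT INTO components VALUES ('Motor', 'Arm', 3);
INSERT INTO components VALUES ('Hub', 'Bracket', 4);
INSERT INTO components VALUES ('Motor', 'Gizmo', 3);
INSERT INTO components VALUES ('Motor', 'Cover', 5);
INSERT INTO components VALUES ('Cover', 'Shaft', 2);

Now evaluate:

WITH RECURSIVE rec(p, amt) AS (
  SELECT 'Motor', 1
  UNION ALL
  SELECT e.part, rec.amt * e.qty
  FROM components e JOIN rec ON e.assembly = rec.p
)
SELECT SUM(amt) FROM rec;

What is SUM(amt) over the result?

Base: (Motor, amt=1).
Iteration 1: components of {Motor} -> Arm = 1*3 = 3, Cover = 1*5 = 5, Gizmo = 1*3 = 3, Hub = 1*4 = 4.
Iteration 2: components of {Arm,Cover,Gizmo,Hub} -> Bracket = 4*4 = 16, Shaft = 5*2 = 10.
Iteration 3: no further components; recursion stops.
SUM(amt) = 1 + 4 + 3 + 3 + 5 + 16 + 10 = 42.

42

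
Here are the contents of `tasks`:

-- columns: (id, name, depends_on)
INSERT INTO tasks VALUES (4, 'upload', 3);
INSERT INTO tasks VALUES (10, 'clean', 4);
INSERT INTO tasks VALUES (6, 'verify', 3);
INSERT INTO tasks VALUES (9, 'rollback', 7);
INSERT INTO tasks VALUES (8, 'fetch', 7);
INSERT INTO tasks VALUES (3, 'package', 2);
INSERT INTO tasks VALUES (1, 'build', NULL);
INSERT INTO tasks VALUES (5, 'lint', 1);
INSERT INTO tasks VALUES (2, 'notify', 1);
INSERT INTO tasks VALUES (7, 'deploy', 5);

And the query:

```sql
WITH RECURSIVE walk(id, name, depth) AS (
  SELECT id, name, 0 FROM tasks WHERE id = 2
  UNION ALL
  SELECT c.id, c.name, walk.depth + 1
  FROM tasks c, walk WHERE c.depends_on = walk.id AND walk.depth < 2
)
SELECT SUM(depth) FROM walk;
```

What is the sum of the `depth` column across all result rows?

5

Base: id=2 (notify) at depth 0.
Iteration 1: rows with depends_on in {2} -> package (id 3, depth 1).
Iteration 2: rows with depends_on in {3} -> upload (id 4, depth 2), verify (id 6, depth 2).
Iteration 3: depth < 2 fails for all current rows; recursion stops.
SUM(depth) = 0 + 1 + 2 + 2 = 5.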